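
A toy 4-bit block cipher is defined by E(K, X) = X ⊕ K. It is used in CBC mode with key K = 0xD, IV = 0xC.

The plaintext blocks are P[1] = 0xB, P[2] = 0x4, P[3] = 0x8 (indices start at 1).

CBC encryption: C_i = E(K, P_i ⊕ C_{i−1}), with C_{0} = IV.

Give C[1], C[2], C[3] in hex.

C[1]: P[1] ⊕ 0xC = 0x7; E(K, 0x7) = 0xA.
C[2]: P[2] ⊕ 0xA = 0xE; E(K, 0xE) = 0x3.
C[3]: P[3] ⊕ 0x3 = 0xB; E(K, 0xB) = 0x6.

C[1] = 0xA, C[2] = 0x3, C[3] = 0x6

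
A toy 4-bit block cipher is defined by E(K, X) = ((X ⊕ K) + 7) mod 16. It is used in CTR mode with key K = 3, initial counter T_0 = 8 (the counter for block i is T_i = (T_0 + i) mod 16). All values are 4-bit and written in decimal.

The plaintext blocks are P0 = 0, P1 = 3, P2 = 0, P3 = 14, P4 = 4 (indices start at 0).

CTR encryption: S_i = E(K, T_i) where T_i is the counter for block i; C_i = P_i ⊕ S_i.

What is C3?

C3 = 1

C0: T = 8, S = E(K, T) = 2; 0 ⊕ 2 = 2.
C1: T = 9, S = E(K, T) = 1; 3 ⊕ 1 = 2.
C2: T = 10, S = E(K, T) = 0; 0 ⊕ 0 = 0.
C3: T = 11, S = E(K, T) = 15; 14 ⊕ 15 = 1.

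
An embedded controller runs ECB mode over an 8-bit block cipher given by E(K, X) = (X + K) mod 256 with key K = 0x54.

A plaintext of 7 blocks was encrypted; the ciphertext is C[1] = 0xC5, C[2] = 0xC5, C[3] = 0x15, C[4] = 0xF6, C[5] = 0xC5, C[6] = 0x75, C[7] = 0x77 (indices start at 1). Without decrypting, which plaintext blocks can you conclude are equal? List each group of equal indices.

ECB encrypts each block independently with the same key, so equal ciphertext blocks imply equal plaintext blocks.
C[1] = C[2] = C[5] = 0xC5, so P[1] = P[2] = P[5].

P[1] = P[2] = P[5]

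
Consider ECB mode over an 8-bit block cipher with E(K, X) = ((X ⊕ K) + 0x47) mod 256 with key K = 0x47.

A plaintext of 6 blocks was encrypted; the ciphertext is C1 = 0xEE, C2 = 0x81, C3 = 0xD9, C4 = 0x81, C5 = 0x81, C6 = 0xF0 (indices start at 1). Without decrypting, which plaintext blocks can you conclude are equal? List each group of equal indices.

ECB encrypts each block independently with the same key, so equal ciphertext blocks imply equal plaintext blocks.
C2 = C4 = C5 = 0x81, so P2 = P4 = P5.

P2 = P4 = P5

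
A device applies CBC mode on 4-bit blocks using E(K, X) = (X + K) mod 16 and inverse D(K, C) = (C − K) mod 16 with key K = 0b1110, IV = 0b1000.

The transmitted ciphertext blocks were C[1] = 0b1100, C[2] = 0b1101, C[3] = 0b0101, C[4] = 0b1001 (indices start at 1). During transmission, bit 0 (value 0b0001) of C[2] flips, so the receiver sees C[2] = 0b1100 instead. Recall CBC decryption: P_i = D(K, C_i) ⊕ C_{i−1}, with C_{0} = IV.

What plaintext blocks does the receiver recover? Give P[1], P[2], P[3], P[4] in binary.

P[1] = 0b0110, P[2] = 0b0010, P[3] = 0b1011, P[4] = 0b1110

Only C[2] changed, to 0b1100. In CBC, a change in C_i garbles P_i and flips the same bit in P_{i+1}. Decrypting the received ciphertext:
P[1]: D(K, 0b1100) = 0b1110; 0b1110 ⊕ 0b1000 = 0b0110.
P[2]: D(K, 0b1100) = 0b1110; 0b1110 ⊕ 0b1100 = 0b0010.
P[3]: D(K, 0b0101) = 0b0111; 0b0111 ⊕ 0b1100 = 0b1011.
P[4]: D(K, 0b1001) = 0b1011; 0b1011 ⊕ 0b0101 = 0b1110.
Blocks that differ from the original plaintext: P[2], P[3].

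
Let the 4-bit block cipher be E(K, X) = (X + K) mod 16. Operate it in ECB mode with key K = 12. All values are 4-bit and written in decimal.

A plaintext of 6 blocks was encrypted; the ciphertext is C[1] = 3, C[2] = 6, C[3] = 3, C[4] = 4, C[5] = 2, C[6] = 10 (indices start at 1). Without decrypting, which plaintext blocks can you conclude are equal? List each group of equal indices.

P[1] = P[3]

ECB encrypts each block independently with the same key, so equal ciphertext blocks imply equal plaintext blocks.
C[1] = C[3] = 3, so P[1] = P[3].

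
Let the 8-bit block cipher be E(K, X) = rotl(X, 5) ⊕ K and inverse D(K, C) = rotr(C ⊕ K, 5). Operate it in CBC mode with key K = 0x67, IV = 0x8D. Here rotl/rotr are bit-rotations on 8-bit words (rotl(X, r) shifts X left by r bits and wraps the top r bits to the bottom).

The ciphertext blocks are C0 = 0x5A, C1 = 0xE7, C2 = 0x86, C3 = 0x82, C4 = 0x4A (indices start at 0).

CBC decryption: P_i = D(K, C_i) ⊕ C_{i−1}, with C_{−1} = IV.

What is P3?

P3 = 0xA9

P3: D(K, 0x82) = 0x2F; 0x2F ⊕ 0x86 = 0xA9.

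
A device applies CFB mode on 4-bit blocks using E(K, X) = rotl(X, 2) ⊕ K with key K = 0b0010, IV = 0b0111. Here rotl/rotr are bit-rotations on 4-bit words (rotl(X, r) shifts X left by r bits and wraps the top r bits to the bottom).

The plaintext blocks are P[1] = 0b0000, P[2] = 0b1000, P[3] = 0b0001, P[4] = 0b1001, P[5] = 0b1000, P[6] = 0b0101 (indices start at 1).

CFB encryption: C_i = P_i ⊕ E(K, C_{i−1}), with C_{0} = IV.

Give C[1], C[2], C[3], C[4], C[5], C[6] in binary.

C[1] = 0b1111, C[2] = 0b0101, C[3] = 0b0110, C[4] = 0b0010, C[5] = 0b0010, C[6] = 0b1111

C[1]: E(K, 0b0111) = 0b1111; 0b0000 ⊕ 0b1111 = 0b1111.
C[2]: E(K, 0b1111) = 0b1101; 0b1000 ⊕ 0b1101 = 0b0101.
C[3]: E(K, 0b0101) = 0b0111; 0b0001 ⊕ 0b0111 = 0b0110.
C[4]: E(K, 0b0110) = 0b1011; 0b1001 ⊕ 0b1011 = 0b0010.
C[5]: E(K, 0b0010) = 0b1010; 0b1000 ⊕ 0b1010 = 0b0010.
C[6]: E(K, 0b0010) = 0b1010; 0b0101 ⊕ 0b1010 = 0b1111.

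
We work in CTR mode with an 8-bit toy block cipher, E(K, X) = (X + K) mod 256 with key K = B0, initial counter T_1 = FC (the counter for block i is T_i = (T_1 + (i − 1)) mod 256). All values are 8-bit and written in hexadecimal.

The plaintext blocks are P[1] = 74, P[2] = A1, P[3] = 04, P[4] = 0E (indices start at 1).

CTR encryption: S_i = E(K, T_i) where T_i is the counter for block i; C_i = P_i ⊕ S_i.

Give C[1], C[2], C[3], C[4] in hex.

C[1]: T = FC, S = E(K, T) = AC; 74 ⊕ AC = D8.
C[2]: T = FD, S = E(K, T) = AD; A1 ⊕ AD = 0C.
C[3]: T = FE, S = E(K, T) = AE; 04 ⊕ AE = AA.
C[4]: T = FF, S = E(K, T) = AF; 0E ⊕ AF = A1.

C[1] = D8, C[2] = 0C, C[3] = AA, C[4] = A1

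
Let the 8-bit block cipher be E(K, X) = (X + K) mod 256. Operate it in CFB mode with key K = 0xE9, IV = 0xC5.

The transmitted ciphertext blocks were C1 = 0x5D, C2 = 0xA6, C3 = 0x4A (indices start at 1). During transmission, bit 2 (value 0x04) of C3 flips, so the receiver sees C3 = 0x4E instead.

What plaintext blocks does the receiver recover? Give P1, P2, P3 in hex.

CFB decryption: P_i = C_i ⊕ E(K, C_{i−1}), with C_{0} = IV.
Only C3 changed, to 0x4E. In CFB, a change in C_i flips the same bit in P_i and garbles P_{i+1}. Decrypting the received ciphertext:
P1: E(K, 0xC5) = 0xAE; 0x5D ⊕ 0xAE = 0xF3.
P2: E(K, 0x5D) = 0x46; 0xA6 ⊕ 0x46 = 0xE0.
P3: E(K, 0xA6) = 0x8F; 0x4E ⊕ 0x8F = 0xC1.
Blocks that differ from the original plaintext: P3.

P1 = 0xF3, P2 = 0xE0, P3 = 0xC1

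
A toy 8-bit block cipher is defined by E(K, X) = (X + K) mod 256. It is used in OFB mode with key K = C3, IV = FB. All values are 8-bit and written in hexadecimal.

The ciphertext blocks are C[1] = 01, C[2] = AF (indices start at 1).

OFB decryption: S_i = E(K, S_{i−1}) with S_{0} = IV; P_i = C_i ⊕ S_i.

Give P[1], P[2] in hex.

P[1]: S = E(K, FB) = BE; 01 ⊕ BE = BF.
P[2]: S = E(K, BE) = 81; AF ⊕ 81 = 2E.

P[1] = BF, P[2] = 2E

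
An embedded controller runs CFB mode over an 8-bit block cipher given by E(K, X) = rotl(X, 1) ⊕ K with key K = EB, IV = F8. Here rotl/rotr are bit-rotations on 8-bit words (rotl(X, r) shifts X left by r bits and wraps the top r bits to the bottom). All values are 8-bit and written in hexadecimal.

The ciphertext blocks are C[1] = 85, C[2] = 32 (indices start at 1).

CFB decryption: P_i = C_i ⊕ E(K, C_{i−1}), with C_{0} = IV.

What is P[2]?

P[2] = D2

P[2]: E(K, 85) = E0; 32 ⊕ E0 = D2.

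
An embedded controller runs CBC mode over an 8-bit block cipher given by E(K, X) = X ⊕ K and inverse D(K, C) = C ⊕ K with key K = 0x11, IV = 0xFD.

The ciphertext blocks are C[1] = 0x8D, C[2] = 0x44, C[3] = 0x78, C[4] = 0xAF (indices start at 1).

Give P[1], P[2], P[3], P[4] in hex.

P[1] = 0x61, P[2] = 0xD8, P[3] = 0x2D, P[4] = 0xC6

CBC decryption: P_i = D(K, C_i) ⊕ C_{i−1}, with C_{0} = IV.
P[1]: D(K, 0x8D) = 0x9C; 0x9C ⊕ 0xFD = 0x61.
P[2]: D(K, 0x44) = 0x55; 0x55 ⊕ 0x8D = 0xD8.
P[3]: D(K, 0x78) = 0x69; 0x69 ⊕ 0x44 = 0x2D.
P[4]: D(K, 0xAF) = 0xBE; 0xBE ⊕ 0x78 = 0xC6.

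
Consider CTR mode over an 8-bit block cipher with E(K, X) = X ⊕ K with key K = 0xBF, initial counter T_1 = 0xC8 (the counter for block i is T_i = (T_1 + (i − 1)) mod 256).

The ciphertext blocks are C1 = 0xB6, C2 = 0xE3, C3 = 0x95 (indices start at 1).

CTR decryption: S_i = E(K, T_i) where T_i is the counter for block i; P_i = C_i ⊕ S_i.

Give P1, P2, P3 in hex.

P1 = 0xC1, P2 = 0x95, P3 = 0xE0

P1: T = 0xC8, S = E(K, T) = 0x77; 0xB6 ⊕ 0x77 = 0xC1.
P2: T = 0xC9, S = E(K, T) = 0x76; 0xE3 ⊕ 0x76 = 0x95.
P3: T = 0xCA, S = E(K, T) = 0x75; 0x95 ⊕ 0x75 = 0xE0.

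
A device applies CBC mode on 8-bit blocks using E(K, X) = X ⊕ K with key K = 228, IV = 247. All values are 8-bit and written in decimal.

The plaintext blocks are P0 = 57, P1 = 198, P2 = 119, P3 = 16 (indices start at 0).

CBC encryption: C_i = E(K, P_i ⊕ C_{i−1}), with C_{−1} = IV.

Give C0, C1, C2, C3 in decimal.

C0: P0 ⊕ 247 = 206; E(K, 206) = 42.
C1: P1 ⊕ 42 = 236; E(K, 236) = 8.
C2: P2 ⊕ 8 = 127; E(K, 127) = 155.
C3: P3 ⊕ 155 = 139; E(K, 139) = 111.

C0 = 42, C1 = 8, C2 = 155, C3 = 111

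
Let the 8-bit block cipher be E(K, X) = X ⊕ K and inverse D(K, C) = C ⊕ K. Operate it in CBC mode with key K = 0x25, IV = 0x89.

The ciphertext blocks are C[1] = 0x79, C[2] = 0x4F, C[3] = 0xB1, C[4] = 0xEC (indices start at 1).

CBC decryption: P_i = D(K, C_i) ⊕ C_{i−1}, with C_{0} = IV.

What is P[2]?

P[2]: D(K, 0x4F) = 0x6A; 0x6A ⊕ 0x79 = 0x13.

P[2] = 0x13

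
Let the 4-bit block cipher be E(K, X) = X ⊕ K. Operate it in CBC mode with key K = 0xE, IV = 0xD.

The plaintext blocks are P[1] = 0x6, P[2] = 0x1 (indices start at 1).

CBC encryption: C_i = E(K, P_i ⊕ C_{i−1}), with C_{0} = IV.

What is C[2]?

C[2] = 0xA

C[1]: P[1] ⊕ 0xD = 0xB; E(K, 0xB) = 0x5.
C[2]: P[2] ⊕ 0x5 = 0x4; E(K, 0x4) = 0xA.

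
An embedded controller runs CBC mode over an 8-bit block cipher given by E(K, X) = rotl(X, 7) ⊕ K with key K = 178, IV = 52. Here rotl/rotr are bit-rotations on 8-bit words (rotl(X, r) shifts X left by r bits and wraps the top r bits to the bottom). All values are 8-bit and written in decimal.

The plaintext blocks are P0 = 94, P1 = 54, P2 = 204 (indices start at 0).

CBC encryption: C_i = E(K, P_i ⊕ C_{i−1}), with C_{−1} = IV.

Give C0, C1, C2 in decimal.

C0: P0 ⊕ 52 = 106; E(K, 106) = 135.
C1: P1 ⊕ 135 = 177; E(K, 177) = 106.
C2: P2 ⊕ 106 = 166; E(K, 166) = 225.

C0 = 135, C1 = 106, C2 = 225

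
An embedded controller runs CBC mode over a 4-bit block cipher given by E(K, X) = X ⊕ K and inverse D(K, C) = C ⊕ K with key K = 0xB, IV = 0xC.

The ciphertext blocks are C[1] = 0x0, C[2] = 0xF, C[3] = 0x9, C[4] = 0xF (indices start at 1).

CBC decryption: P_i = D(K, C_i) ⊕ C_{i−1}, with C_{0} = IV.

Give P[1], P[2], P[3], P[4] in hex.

P[1]: D(K, 0x0) = 0xB; 0xB ⊕ 0xC = 0x7.
P[2]: D(K, 0xF) = 0x4; 0x4 ⊕ 0x0 = 0x4.
P[3]: D(K, 0x9) = 0x2; 0x2 ⊕ 0xF = 0xD.
P[4]: D(K, 0xF) = 0x4; 0x4 ⊕ 0x9 = 0xD.

P[1] = 0x7, P[2] = 0x4, P[3] = 0xD, P[4] = 0xD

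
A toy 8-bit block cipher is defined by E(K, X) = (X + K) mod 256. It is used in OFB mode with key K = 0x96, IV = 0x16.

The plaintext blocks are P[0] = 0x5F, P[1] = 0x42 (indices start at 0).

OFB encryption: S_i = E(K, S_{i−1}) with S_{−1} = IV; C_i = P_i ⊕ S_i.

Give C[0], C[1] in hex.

C[0] = 0xF3, C[1] = 0x00

C[0]: S = E(K, 0x16) = 0xAC; 0x5F ⊕ 0xAC = 0xF3.
C[1]: S = E(K, 0xAC) = 0x42; 0x42 ⊕ 0x42 = 0x00.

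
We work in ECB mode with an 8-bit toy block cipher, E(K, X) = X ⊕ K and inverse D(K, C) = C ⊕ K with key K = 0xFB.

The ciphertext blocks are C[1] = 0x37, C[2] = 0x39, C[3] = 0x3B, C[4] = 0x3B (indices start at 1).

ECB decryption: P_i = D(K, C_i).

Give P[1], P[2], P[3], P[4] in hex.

P[1] = 0xCC, P[2] = 0xC2, P[3] = 0xC0, P[4] = 0xC0

P[1]: D(K, 0x37) = 0xCC.
P[2]: D(K, 0x39) = 0xC2.
P[3]: D(K, 0x3B) = 0xC0.
P[4]: D(K, 0x3B) = 0xC0.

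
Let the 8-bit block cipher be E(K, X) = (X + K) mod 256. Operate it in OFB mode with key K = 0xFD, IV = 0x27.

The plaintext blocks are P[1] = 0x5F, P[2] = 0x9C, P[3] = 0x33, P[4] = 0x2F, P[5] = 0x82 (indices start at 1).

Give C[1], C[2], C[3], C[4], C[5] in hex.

C[1] = 0x7B, C[2] = 0xBD, C[3] = 0x2D, C[4] = 0x34, C[5] = 0x9A

OFB encryption: S_i = E(K, S_{i−1}) with S_{0} = IV; C_i = P_i ⊕ S_i.
C[1]: S = E(K, 0x27) = 0x24; 0x5F ⊕ 0x24 = 0x7B.
C[2]: S = E(K, 0x24) = 0x21; 0x9C ⊕ 0x21 = 0xBD.
C[3]: S = E(K, 0x21) = 0x1E; 0x33 ⊕ 0x1E = 0x2D.
C[4]: S = E(K, 0x1E) = 0x1B; 0x2F ⊕ 0x1B = 0x34.
C[5]: S = E(K, 0x1B) = 0x18; 0x82 ⊕ 0x18 = 0x9A.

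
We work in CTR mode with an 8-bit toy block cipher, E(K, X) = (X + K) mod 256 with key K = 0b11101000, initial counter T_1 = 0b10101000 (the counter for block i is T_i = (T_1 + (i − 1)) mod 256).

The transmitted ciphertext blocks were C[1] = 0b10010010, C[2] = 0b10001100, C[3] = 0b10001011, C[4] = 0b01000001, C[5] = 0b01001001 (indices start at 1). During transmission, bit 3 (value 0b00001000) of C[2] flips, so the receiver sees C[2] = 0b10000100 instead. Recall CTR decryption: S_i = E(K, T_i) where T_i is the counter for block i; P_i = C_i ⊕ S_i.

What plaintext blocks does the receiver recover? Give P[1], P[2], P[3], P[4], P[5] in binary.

P[1] = 0b00000010, P[2] = 0b00010101, P[3] = 0b00011001, P[4] = 0b11010010, P[5] = 0b11011101

Only C[2] changed, to 0b10000100. In CTR, a change in C_i flips the same bit in P_i only; the keystream is unaffected. Decrypting the received ciphertext:
P[1]: T = 0b10101000, S = E(K, T) = 0b10010000; 0b10010010 ⊕ 0b10010000 = 0b00000010.
P[2]: T = 0b10101001, S = E(K, T) = 0b10010001; 0b10000100 ⊕ 0b10010001 = 0b00010101.
P[3]: T = 0b10101010, S = E(K, T) = 0b10010010; 0b10001011 ⊕ 0b10010010 = 0b00011001.
P[4]: T = 0b10101011, S = E(K, T) = 0b10010011; 0b01000001 ⊕ 0b10010011 = 0b11010010.
P[5]: T = 0b10101100, S = E(K, T) = 0b10010100; 0b01001001 ⊕ 0b10010100 = 0b11011101.
Blocks that differ from the original plaintext: P[2].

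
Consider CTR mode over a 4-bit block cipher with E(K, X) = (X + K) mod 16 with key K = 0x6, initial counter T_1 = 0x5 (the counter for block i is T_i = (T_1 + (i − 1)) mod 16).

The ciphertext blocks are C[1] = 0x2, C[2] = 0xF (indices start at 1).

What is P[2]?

CTR decryption: S_i = E(K, T_i) where T_i is the counter for block i; P_i = C_i ⊕ S_i.
P[2]: T = 0x6, S = E(K, T) = 0xC; 0xF ⊕ 0xC = 0x3.

P[2] = 0x3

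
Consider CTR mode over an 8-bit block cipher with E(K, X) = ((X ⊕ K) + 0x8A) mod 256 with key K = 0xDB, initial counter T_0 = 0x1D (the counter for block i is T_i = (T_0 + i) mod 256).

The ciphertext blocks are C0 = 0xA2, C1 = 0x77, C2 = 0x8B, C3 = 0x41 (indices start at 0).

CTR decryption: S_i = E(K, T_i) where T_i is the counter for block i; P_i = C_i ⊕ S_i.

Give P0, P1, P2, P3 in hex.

P0: T = 0x1D, S = E(K, T) = 0x50; 0xA2 ⊕ 0x50 = 0xF2.
P1: T = 0x1E, S = E(K, T) = 0x4F; 0x77 ⊕ 0x4F = 0x38.
P2: T = 0x1F, S = E(K, T) = 0x4E; 0x8B ⊕ 0x4E = 0xC5.
P3: T = 0x20, S = E(K, T) = 0x85; 0x41 ⊕ 0x85 = 0xC4.

P0 = 0xF2, P1 = 0x38, P2 = 0xC5, P3 = 0xC4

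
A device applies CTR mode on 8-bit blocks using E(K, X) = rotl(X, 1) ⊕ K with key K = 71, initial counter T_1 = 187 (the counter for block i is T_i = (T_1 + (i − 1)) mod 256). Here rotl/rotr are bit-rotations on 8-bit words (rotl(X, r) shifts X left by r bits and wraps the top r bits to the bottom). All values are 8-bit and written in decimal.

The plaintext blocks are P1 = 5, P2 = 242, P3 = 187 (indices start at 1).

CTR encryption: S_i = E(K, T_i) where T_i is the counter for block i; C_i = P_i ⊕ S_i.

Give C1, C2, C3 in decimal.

C1 = 53, C2 = 204, C3 = 135

C1: T = 187, S = E(K, T) = 48; 5 ⊕ 48 = 53.
C2: T = 188, S = E(K, T) = 62; 242 ⊕ 62 = 204.
C3: T = 189, S = E(K, T) = 60; 187 ⊕ 60 = 135.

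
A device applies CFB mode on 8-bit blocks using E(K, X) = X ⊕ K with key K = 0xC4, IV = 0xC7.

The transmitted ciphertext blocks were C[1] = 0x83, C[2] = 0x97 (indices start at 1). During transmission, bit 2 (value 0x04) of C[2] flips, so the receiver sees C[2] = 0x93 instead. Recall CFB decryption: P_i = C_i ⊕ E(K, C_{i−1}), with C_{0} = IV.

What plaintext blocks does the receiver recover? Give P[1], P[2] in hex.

P[1] = 0x80, P[2] = 0xD4

Only C[2] changed, to 0x93. In CFB, a change in C_i flips the same bit in P_i and garbles P_{i+1}. Decrypting the received ciphertext:
P[1]: E(K, 0xC7) = 0x03; 0x83 ⊕ 0x03 = 0x80.
P[2]: E(K, 0x83) = 0x47; 0x93 ⊕ 0x47 = 0xD4.
Blocks that differ from the original plaintext: P[2].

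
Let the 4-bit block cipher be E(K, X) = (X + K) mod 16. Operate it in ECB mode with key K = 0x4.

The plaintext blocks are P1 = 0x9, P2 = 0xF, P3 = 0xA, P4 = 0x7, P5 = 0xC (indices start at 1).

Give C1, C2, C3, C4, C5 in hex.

ECB encryption: C_i = E(K, P_i).
C1: E(K, 0x9) = 0xD.
C2: E(K, 0xF) = 0x3.
C3: E(K, 0xA) = 0xE.
C4: E(K, 0x7) = 0xB.
C5: E(K, 0xC) = 0x0.

C1 = 0xD, C2 = 0x3, C3 = 0xE, C4 = 0xB, C5 = 0x0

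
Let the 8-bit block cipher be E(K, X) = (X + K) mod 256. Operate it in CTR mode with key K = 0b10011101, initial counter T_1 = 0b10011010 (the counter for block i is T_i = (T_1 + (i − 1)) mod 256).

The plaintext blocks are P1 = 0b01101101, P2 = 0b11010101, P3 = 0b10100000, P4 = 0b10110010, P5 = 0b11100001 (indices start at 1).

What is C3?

CTR encryption: S_i = E(K, T_i) where T_i is the counter for block i; C_i = P_i ⊕ S_i.
C1: T = 0b10011010, S = E(K, T) = 0b00110111; 0b01101101 ⊕ 0b00110111 = 0b01011010.
C2: T = 0b10011011, S = E(K, T) = 0b00111000; 0b11010101 ⊕ 0b00111000 = 0b11101101.
C3: T = 0b10011100, S = E(K, T) = 0b00111001; 0b10100000 ⊕ 0b00111001 = 0b10011001.

C3 = 0b10011001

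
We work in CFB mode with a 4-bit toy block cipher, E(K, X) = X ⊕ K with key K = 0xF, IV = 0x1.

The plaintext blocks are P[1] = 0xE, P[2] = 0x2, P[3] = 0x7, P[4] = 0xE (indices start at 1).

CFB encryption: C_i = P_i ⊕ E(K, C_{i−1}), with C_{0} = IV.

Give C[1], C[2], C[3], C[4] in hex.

C[1] = 0x0, C[2] = 0xD, C[3] = 0x5, C[4] = 0x4

C[1]: E(K, 0x1) = 0xE; 0xE ⊕ 0xE = 0x0.
C[2]: E(K, 0x0) = 0xF; 0x2 ⊕ 0xF = 0xD.
C[3]: E(K, 0xD) = 0x2; 0x7 ⊕ 0x2 = 0x5.
C[4]: E(K, 0x5) = 0xA; 0xE ⊕ 0xA = 0x4.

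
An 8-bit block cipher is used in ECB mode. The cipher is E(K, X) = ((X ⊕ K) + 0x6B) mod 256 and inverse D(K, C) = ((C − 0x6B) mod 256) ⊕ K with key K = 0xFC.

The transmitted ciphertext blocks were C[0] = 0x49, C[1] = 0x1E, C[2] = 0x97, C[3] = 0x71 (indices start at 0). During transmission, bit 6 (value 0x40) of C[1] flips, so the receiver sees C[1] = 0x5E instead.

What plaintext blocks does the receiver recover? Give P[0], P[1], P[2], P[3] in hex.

P[0] = 0x22, P[1] = 0x0F, P[2] = 0xD0, P[3] = 0xFA

ECB decryption: P_i = D(K, C_i).
Only C[1] changed, to 0x5E. In ECB, a change in C_i affects only P_i. Decrypting the received ciphertext:
P[0]: D(K, 0x49) = 0x22.
P[1]: D(K, 0x5E) = 0x0F.
P[2]: D(K, 0x97) = 0xD0.
P[3]: D(K, 0x71) = 0xFA.
Blocks that differ from the original plaintext: P[1].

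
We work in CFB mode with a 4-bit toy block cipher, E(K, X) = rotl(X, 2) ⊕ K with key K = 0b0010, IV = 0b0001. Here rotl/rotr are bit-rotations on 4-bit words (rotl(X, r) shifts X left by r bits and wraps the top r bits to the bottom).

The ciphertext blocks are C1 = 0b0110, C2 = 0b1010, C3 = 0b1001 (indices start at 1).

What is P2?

CFB decryption: P_i = C_i ⊕ E(K, C_{i−1}), with C_{0} = IV.
P2: E(K, 0b0110) = 0b1011; 0b1010 ⊕ 0b1011 = 0b0001.

P2 = 0b0001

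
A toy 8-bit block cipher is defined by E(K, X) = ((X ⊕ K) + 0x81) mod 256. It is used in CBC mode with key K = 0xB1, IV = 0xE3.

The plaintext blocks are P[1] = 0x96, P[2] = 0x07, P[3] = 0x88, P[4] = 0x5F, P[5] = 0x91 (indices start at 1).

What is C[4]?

C[4] = 0xA1

CBC encryption: C_i = E(K, P_i ⊕ C_{i−1}), with C_{0} = IV.
C[1]: P[1] ⊕ 0xE3 = 0x75; E(K, 0x75) = 0x45.
C[2]: P[2] ⊕ 0x45 = 0x42; E(K, 0x42) = 0x74.
C[3]: P[3] ⊕ 0x74 = 0xFC; E(K, 0xFC) = 0xCE.
C[4]: P[4] ⊕ 0xCE = 0x91; E(K, 0x91) = 0xA1.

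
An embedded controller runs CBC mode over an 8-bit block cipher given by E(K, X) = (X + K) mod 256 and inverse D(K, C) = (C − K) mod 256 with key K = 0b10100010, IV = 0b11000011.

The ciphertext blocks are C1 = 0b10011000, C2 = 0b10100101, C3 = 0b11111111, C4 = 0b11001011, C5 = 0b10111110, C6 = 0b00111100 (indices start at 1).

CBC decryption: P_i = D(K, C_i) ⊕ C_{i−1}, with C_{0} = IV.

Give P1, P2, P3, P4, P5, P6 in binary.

P1 = 0b00110101, P2 = 0b10011011, P3 = 0b11111000, P4 = 0b11010110, P5 = 0b11010111, P6 = 0b00100100

P1: D(K, 0b10011000) = 0b11110110; 0b11110110 ⊕ 0b11000011 = 0b00110101.
P2: D(K, 0b10100101) = 0b00000011; 0b00000011 ⊕ 0b10011000 = 0b10011011.
P3: D(K, 0b11111111) = 0b01011101; 0b01011101 ⊕ 0b10100101 = 0b11111000.
P4: D(K, 0b11001011) = 0b00101001; 0b00101001 ⊕ 0b11111111 = 0b11010110.
P5: D(K, 0b10111110) = 0b00011100; 0b00011100 ⊕ 0b11001011 = 0b11010111.
P6: D(K, 0b00111100) = 0b10011010; 0b10011010 ⊕ 0b10111110 = 0b00100100.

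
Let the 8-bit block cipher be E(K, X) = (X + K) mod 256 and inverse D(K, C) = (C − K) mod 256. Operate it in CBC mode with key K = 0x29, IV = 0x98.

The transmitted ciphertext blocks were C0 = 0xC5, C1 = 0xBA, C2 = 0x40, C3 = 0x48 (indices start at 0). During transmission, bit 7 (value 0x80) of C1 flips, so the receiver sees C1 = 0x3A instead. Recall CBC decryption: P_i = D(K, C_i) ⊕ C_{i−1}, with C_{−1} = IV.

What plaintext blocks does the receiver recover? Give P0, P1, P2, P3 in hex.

Only C1 changed, to 0x3A. In CBC, a change in C_i garbles P_i and flips the same bit in P_{i+1}. Decrypting the received ciphertext:
P0: D(K, 0xC5) = 0x9C; 0x9C ⊕ 0x98 = 0x04.
P1: D(K, 0x3A) = 0x11; 0x11 ⊕ 0xC5 = 0xD4.
P2: D(K, 0x40) = 0x17; 0x17 ⊕ 0x3A = 0x2D.
P3: D(K, 0x48) = 0x1F; 0x1F ⊕ 0x40 = 0x5F.
Blocks that differ from the original plaintext: P1, P2.

P0 = 0x04, P1 = 0xD4, P2 = 0x2D, P3 = 0x5F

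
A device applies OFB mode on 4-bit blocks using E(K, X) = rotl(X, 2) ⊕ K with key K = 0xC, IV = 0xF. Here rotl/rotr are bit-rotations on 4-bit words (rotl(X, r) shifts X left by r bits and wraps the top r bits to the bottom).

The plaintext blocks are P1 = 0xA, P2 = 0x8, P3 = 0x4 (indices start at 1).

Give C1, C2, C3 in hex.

OFB encryption: S_i = E(K, S_{i−1}) with S_{0} = IV; C_i = P_i ⊕ S_i.
C1: S = E(K, 0xF) = 0x3; 0xA ⊕ 0x3 = 0x9.
C2: S = E(K, 0x3) = 0x0; 0x8 ⊕ 0x0 = 0x8.
C3: S = E(K, 0x0) = 0xC; 0x4 ⊕ 0xC = 0x8.

C1 = 0x9, C2 = 0x8, C3 = 0x8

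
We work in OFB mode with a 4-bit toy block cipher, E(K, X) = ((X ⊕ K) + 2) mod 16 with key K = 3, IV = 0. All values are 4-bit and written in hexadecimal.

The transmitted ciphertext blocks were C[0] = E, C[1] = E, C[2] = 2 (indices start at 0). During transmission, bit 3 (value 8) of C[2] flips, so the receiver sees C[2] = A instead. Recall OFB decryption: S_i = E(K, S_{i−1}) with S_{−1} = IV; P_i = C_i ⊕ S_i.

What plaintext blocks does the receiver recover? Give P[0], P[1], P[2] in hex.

Only C[2] changed, to A. In OFB, a change in C_i flips the same bit in P_i only; the keystream is unaffected. Decrypting the received ciphertext:
P[0]: S = E(K, 0) = 5; E ⊕ 5 = B.
P[1]: S = E(K, 5) = 8; E ⊕ 8 = 6.
P[2]: S = E(K, 8) = D; A ⊕ D = 7.
Blocks that differ from the original plaintext: P[2].

P[0] = B, P[1] = 6, P[2] = 7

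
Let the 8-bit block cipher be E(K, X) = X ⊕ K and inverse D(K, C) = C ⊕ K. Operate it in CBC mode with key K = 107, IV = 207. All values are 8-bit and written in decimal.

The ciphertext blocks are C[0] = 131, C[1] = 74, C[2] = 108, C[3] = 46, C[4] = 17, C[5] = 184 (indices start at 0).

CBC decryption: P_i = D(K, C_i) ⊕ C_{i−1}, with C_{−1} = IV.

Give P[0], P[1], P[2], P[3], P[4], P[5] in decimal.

P[0] = 39, P[1] = 162, P[2] = 77, P[3] = 41, P[4] = 84, P[5] = 194

P[0]: D(K, 131) = 232; 232 ⊕ 207 = 39.
P[1]: D(K, 74) = 33; 33 ⊕ 131 = 162.
P[2]: D(K, 108) = 7; 7 ⊕ 74 = 77.
P[3]: D(K, 46) = 69; 69 ⊕ 108 = 41.
P[4]: D(K, 17) = 122; 122 ⊕ 46 = 84.
P[5]: D(K, 184) = 211; 211 ⊕ 17 = 194.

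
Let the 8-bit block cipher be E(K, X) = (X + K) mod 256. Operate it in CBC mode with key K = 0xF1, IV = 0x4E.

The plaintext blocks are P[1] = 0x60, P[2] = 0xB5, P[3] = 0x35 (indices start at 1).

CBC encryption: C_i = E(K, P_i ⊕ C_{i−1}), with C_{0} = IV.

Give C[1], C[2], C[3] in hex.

C[1] = 0x1F, C[2] = 0x9B, C[3] = 0x9F

C[1]: P[1] ⊕ 0x4E = 0x2E; E(K, 0x2E) = 0x1F.
C[2]: P[2] ⊕ 0x1F = 0xAA; E(K, 0xAA) = 0x9B.
C[3]: P[3] ⊕ 0x9B = 0xAE; E(K, 0xAE) = 0x9F.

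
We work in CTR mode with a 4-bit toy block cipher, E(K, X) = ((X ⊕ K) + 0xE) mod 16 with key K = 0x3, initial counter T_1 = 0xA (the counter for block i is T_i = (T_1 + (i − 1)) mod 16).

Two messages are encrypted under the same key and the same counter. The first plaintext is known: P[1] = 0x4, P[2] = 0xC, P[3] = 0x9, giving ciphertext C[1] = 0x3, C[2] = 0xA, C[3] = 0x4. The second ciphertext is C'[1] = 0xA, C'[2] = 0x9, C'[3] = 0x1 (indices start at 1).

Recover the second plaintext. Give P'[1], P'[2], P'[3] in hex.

P'[1] = 0xD, P'[2] = 0xF, P'[3] = 0xC

In CTR with a reused counter, both messages share the same keystream S_i, so C_i ⊕ C'_i = P_i ⊕ P'_i and thus P'_i = P_i ⊕ C_i ⊕ C'_i.
P'[1]: 0x4 ⊕ 0x3 ⊕ 0xA = 0xD.
P'[2]: 0xC ⊕ 0xA ⊕ 0x9 = 0xF.
P'[3]: 0x9 ⊕ 0x4 ⊕ 0x1 = 0xC.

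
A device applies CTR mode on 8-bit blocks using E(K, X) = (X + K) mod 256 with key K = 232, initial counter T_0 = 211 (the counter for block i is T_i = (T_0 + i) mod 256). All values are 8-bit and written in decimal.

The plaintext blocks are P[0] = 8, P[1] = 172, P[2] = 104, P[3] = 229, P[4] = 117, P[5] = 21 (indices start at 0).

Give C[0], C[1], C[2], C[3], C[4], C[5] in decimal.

CTR encryption: S_i = E(K, T_i) where T_i is the counter for block i; C_i = P_i ⊕ S_i.
C[0]: T = 211, S = E(K, T) = 187; 8 ⊕ 187 = 179.
C[1]: T = 212, S = E(K, T) = 188; 172 ⊕ 188 = 16.
C[2]: T = 213, S = E(K, T) = 189; 104 ⊕ 189 = 213.
C[3]: T = 214, S = E(K, T) = 190; 229 ⊕ 190 = 91.
C[4]: T = 215, S = E(K, T) = 191; 117 ⊕ 191 = 202.
C[5]: T = 216, S = E(K, T) = 192; 21 ⊕ 192 = 213.

C[0] = 179, C[1] = 16, C[2] = 213, C[3] = 91, C[4] = 202, C[5] = 213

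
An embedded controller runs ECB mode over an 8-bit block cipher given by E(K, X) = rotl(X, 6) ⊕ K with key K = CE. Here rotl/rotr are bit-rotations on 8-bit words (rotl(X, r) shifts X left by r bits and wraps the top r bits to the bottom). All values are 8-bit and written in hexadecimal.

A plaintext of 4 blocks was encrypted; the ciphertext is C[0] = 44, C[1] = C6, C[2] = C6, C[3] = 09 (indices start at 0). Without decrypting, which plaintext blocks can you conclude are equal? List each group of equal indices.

P[1] = P[2]

ECB encrypts each block independently with the same key, so equal ciphertext blocks imply equal plaintext blocks.
C[1] = C[2] = C6, so P[1] = P[2].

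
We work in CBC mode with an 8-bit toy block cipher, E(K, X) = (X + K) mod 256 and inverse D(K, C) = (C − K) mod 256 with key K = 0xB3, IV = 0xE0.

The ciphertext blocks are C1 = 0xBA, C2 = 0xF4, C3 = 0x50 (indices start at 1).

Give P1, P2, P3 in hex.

CBC decryption: P_i = D(K, C_i) ⊕ C_{i−1}, with C_{0} = IV.
P1: D(K, 0xBA) = 0x07; 0x07 ⊕ 0xE0 = 0xE7.
P2: D(K, 0xF4) = 0x41; 0x41 ⊕ 0xBA = 0xFB.
P3: D(K, 0x50) = 0x9D; 0x9D ⊕ 0xF4 = 0x69.

P1 = 0xE7, P2 = 0xFB, P3 = 0x69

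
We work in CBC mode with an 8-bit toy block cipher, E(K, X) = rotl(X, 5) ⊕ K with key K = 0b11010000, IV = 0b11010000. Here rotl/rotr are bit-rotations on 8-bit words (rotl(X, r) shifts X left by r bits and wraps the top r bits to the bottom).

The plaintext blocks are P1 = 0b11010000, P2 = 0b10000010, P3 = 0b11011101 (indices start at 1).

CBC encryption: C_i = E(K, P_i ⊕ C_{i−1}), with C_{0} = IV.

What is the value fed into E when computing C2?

C1: P1 ⊕ 0b11010000 = 0b00000000; E(K, 0b00000000) = 0b11010000.
C2: P2 ⊕ 0b11010000 = 0b01010010; E(K, 0b01010010) = 0b10011010.
So the input to E for block 2 is 0b01010010.

0b01010010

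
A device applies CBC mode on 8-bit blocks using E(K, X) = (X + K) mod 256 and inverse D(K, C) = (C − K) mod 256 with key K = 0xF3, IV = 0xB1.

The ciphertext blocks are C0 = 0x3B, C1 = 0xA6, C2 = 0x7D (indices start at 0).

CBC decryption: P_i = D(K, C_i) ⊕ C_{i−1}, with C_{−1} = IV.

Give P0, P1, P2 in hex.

P0: D(K, 0x3B) = 0x48; 0x48 ⊕ 0xB1 = 0xF9.
P1: D(K, 0xA6) = 0xB3; 0xB3 ⊕ 0x3B = 0x88.
P2: D(K, 0x7D) = 0x8A; 0x8A ⊕ 0xA6 = 0x2C.

P0 = 0xF9, P1 = 0x88, P2 = 0x2C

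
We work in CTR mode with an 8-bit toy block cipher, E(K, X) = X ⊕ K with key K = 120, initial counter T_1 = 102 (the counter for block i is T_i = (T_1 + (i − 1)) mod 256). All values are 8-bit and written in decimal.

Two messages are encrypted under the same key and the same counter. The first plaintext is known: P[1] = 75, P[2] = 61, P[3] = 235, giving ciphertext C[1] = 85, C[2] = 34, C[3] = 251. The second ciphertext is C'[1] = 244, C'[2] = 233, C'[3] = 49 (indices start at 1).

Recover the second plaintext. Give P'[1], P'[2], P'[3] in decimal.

P'[1] = 234, P'[2] = 246, P'[3] = 33

In CTR with a reused counter, both messages share the same keystream S_i, so C_i ⊕ C'_i = P_i ⊕ P'_i and thus P'_i = P_i ⊕ C_i ⊕ C'_i.
P'[1]: 75 ⊕ 85 ⊕ 244 = 234.
P'[2]: 61 ⊕ 34 ⊕ 233 = 246.
P'[3]: 235 ⊕ 251 ⊕ 49 = 33.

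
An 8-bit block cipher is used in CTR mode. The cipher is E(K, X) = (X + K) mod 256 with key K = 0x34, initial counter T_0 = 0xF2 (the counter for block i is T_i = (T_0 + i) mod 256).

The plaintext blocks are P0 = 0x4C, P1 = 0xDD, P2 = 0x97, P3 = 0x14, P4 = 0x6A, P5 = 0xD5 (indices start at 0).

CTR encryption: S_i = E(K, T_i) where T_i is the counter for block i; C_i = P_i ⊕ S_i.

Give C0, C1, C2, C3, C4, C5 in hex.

C0: T = 0xF2, S = E(K, T) = 0x26; 0x4C ⊕ 0x26 = 0x6A.
C1: T = 0xF3, S = E(K, T) = 0x27; 0xDD ⊕ 0x27 = 0xFA.
C2: T = 0xF4, S = E(K, T) = 0x28; 0x97 ⊕ 0x28 = 0xBF.
C3: T = 0xF5, S = E(K, T) = 0x29; 0x14 ⊕ 0x29 = 0x3D.
C4: T = 0xF6, S = E(K, T) = 0x2A; 0x6A ⊕ 0x2A = 0x40.
C5: T = 0xF7, S = E(K, T) = 0x2B; 0xD5 ⊕ 0x2B = 0xFE.

C0 = 0x6A, C1 = 0xFA, C2 = 0xBF, C3 = 0x3D, C4 = 0x40, C5 = 0xFE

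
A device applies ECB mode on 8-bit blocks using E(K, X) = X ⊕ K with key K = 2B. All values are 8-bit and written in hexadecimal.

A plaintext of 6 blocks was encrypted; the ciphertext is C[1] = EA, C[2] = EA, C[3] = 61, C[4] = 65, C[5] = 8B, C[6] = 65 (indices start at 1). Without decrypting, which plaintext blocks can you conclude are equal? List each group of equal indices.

P[1] = P[2]; P[4] = P[6]

ECB encrypts each block independently with the same key, so equal ciphertext blocks imply equal plaintext blocks.
C[1] = C[2] = EA, so P[1] = P[2].
C[4] = C[6] = 65, so P[4] = P[6].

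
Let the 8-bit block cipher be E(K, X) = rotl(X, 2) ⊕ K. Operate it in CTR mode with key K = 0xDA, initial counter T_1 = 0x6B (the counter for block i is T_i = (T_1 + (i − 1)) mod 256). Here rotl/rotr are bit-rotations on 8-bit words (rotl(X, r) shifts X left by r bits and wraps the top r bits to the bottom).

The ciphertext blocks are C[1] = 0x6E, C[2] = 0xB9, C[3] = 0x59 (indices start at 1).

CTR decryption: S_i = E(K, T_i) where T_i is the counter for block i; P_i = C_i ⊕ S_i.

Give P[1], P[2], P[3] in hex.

P[1] = 0x19, P[2] = 0xD2, P[3] = 0x36

P[1]: T = 0x6B, S = E(K, T) = 0x77; 0x6E ⊕ 0x77 = 0x19.
P[2]: T = 0x6C, S = E(K, T) = 0x6B; 0xB9 ⊕ 0x6B = 0xD2.
P[3]: T = 0x6D, S = E(K, T) = 0x6F; 0x59 ⊕ 0x6F = 0x36.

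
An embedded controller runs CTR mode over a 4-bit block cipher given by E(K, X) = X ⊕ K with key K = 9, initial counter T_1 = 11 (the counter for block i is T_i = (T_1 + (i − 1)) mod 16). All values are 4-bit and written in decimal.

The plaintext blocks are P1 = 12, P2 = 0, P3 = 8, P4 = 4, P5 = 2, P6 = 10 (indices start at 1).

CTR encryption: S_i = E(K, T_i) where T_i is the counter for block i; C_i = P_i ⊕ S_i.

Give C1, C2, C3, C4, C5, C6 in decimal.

C1: T = 11, S = E(K, T) = 2; 12 ⊕ 2 = 14.
C2: T = 12, S = E(K, T) = 5; 0 ⊕ 5 = 5.
C3: T = 13, S = E(K, T) = 4; 8 ⊕ 4 = 12.
C4: T = 14, S = E(K, T) = 7; 4 ⊕ 7 = 3.
C5: T = 15, S = E(K, T) = 6; 2 ⊕ 6 = 4.
C6: T = 0, S = E(K, T) = 9; 10 ⊕ 9 = 3.

C1 = 14, C2 = 5, C3 = 12, C4 = 3, C5 = 4, C6 = 3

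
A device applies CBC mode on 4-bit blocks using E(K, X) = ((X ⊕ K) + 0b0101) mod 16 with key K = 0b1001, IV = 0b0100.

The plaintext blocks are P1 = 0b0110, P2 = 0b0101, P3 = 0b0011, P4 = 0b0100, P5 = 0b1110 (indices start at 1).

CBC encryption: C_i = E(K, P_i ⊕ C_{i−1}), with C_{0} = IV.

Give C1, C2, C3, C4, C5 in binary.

C1: P1 ⊕ 0b0100 = 0b0010; E(K, 0b0010) = 0b0000.
C2: P2 ⊕ 0b0000 = 0b0101; E(K, 0b0101) = 0b0001.
C3: P3 ⊕ 0b0001 = 0b0010; E(K, 0b0010) = 0b0000.
C4: P4 ⊕ 0b0000 = 0b0100; E(K, 0b0100) = 0b0010.
C5: P5 ⊕ 0b0010 = 0b1100; E(K, 0b1100) = 0b1010.

C1 = 0b0000, C2 = 0b0001, C3 = 0b0000, C4 = 0b0010, C5 = 0b1010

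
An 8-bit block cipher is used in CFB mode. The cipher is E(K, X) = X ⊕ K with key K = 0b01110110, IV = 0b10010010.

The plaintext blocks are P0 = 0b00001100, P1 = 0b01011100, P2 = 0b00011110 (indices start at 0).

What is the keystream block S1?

0b10011110

CFB encryption: C_i = P_i ⊕ E(K, C_{i−1}), with C_{−1} = IV.
C0: E(K, 0b10010010) = 0b11100100; 0b00001100 ⊕ 0b11100100 = 0b11101000.
C1: E(K, 0b11101000) = 0b10011110; 0b01011100 ⊕ 0b10011110 = 0b11000010.
So S1 = 0b10011110.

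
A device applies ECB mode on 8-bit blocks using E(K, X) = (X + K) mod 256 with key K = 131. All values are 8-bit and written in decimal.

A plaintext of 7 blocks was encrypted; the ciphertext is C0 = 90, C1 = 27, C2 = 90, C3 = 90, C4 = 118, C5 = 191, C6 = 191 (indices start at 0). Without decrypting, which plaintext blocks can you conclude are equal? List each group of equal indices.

P0 = P2 = P3; P5 = P6

ECB encrypts each block independently with the same key, so equal ciphertext blocks imply equal plaintext blocks.
C0 = C2 = C3 = 90, so P0 = P2 = P3.
C5 = C6 = 191, so P5 = P6.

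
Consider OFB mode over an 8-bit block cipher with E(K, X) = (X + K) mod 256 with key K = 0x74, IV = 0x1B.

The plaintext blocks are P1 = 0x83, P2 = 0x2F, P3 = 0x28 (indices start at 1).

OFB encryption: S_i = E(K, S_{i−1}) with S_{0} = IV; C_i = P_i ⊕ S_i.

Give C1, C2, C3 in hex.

C1 = 0x0C, C2 = 0x2C, C3 = 0x5F

C1: S = E(K, 0x1B) = 0x8F; 0x83 ⊕ 0x8F = 0x0C.
C2: S = E(K, 0x8F) = 0x03; 0x2F ⊕ 0x03 = 0x2C.
C3: S = E(K, 0x03) = 0x77; 0x28 ⊕ 0x77 = 0x5F.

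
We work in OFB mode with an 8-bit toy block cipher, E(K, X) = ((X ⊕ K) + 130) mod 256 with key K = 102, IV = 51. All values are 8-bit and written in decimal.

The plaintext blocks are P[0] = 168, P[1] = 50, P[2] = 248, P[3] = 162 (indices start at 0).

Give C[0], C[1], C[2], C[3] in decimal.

C[0] = 127, C[1] = 1, C[2] = 47, C[3] = 145

OFB encryption: S_i = E(K, S_{i−1}) with S_{−1} = IV; C_i = P_i ⊕ S_i.
C[0]: S = E(K, 51) = 215; 168 ⊕ 215 = 127.
C[1]: S = E(K, 215) = 51; 50 ⊕ 51 = 1.
C[2]: S = E(K, 51) = 215; 248 ⊕ 215 = 47.
C[3]: S = E(K, 215) = 51; 162 ⊕ 51 = 145.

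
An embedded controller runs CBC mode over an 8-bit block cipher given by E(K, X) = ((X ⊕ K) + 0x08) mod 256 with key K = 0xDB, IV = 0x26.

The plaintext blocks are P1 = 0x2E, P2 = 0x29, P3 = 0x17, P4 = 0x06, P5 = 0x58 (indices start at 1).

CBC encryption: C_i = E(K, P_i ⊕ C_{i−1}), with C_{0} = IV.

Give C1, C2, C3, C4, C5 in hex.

C1: P1 ⊕ 0x26 = 0x08; E(K, 0x08) = 0xDB.
C2: P2 ⊕ 0xDB = 0xF2; E(K, 0xF2) = 0x31.
C3: P3 ⊕ 0x31 = 0x26; E(K, 0x26) = 0x05.
C4: P4 ⊕ 0x05 = 0x03; E(K, 0x03) = 0xE0.
C5: P5 ⊕ 0xE0 = 0xB8; E(K, 0xB8) = 0x6B.

C1 = 0xDB, C2 = 0x31, C3 = 0x05, C4 = 0xE0, C5 = 0x6B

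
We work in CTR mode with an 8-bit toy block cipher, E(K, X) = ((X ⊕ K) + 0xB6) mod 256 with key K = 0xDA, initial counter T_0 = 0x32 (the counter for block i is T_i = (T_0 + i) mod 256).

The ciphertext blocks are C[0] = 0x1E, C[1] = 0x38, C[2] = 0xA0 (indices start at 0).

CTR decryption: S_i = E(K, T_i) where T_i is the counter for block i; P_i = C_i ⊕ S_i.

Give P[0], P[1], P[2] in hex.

P[0] = 0x80, P[1] = 0xA7, P[2] = 0x04

P[0]: T = 0x32, S = E(K, T) = 0x9E; 0x1E ⊕ 0x9E = 0x80.
P[1]: T = 0x33, S = E(K, T) = 0x9F; 0x38 ⊕ 0x9F = 0xA7.
P[2]: T = 0x34, S = E(K, T) = 0xA4; 0xA0 ⊕ 0xA4 = 0x04.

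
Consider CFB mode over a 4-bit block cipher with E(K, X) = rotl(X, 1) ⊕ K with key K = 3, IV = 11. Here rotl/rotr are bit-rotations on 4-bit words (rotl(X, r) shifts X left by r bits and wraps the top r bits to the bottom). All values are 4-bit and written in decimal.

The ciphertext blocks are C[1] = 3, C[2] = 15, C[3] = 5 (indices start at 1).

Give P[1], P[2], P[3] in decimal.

CFB decryption: P_i = C_i ⊕ E(K, C_{i−1}), with C_{0} = IV.
P[1]: E(K, 11) = 4; 3 ⊕ 4 = 7.
P[2]: E(K, 3) = 5; 15 ⊕ 5 = 10.
P[3]: E(K, 15) = 12; 5 ⊕ 12 = 9.

P[1] = 7, P[2] = 10, P[3] = 9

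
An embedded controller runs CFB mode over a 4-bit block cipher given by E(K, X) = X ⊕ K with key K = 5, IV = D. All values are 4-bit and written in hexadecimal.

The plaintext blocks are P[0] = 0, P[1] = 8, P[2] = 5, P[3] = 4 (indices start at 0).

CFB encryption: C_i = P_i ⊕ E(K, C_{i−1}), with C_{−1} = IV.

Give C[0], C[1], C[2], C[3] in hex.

C[0]: E(K, D) = 8; 0 ⊕ 8 = 8.
C[1]: E(K, 8) = D; 8 ⊕ D = 5.
C[2]: E(K, 5) = 0; 5 ⊕ 0 = 5.
C[3]: E(K, 5) = 0; 4 ⊕ 0 = 4.

C[0] = 8, C[1] = 5, C[2] = 5, C[3] = 4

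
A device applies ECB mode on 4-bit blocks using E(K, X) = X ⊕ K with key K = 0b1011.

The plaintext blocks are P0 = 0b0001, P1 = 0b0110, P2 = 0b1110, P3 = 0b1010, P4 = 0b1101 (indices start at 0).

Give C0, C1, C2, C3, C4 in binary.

C0 = 0b1010, C1 = 0b1101, C2 = 0b0101, C3 = 0b0001, C4 = 0b0110

ECB encryption: C_i = E(K, P_i).
C0: E(K, 0b0001) = 0b1010.
C1: E(K, 0b0110) = 0b1101.
C2: E(K, 0b1110) = 0b0101.
C3: E(K, 0b1010) = 0b0001.
C4: E(K, 0b1101) = 0b0110.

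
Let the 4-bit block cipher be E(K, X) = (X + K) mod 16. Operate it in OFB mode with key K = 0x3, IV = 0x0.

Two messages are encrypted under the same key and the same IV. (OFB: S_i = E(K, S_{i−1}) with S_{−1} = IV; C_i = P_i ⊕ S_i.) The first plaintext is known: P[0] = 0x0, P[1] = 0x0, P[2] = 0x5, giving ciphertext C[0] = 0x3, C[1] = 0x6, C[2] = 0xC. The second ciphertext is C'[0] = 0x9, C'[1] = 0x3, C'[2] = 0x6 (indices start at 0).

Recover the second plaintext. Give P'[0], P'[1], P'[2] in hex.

P'[0] = 0xA, P'[1] = 0x5, P'[2] = 0xF

In OFB with a reused IV, both messages share the same keystream S_i, so C_i ⊕ C'_i = P_i ⊕ P'_i and thus P'_i = P_i ⊕ C_i ⊕ C'_i.
P'[0]: 0x0 ⊕ 0x3 ⊕ 0x9 = 0xA.
P'[1]: 0x0 ⊕ 0x6 ⊕ 0x3 = 0x5.
P'[2]: 0x5 ⊕ 0xC ⊕ 0x6 = 0xF.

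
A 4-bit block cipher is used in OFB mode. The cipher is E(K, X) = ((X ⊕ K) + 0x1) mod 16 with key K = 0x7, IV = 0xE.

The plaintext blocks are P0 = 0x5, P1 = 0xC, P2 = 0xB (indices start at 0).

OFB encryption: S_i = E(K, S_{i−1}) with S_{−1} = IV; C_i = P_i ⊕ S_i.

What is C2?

C2 = 0x1

C0: S = E(K, 0xE) = 0xA; 0x5 ⊕ 0xA = 0xF.
C1: S = E(K, 0xA) = 0xE; 0xC ⊕ 0xE = 0x2.
C2: S = E(K, 0xE) = 0xA; 0xB ⊕ 0xA = 0x1.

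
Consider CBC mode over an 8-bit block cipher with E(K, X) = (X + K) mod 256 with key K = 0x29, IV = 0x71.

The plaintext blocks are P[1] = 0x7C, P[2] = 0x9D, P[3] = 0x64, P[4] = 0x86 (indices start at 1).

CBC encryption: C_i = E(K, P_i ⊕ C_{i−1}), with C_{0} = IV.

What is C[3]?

C[1]: P[1] ⊕ 0x71 = 0x0D; E(K, 0x0D) = 0x36.
C[2]: P[2] ⊕ 0x36 = 0xAB; E(K, 0xAB) = 0xD4.
C[3]: P[3] ⊕ 0xD4 = 0xB0; E(K, 0xB0) = 0xD9.

C[3] = 0xD9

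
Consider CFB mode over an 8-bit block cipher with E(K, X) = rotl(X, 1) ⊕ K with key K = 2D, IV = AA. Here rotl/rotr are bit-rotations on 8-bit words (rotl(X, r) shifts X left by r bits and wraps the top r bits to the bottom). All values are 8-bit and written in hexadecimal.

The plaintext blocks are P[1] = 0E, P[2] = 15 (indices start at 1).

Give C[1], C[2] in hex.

C[1] = 76, C[2] = D4

CFB encryption: C_i = P_i ⊕ E(K, C_{i−1}), with C_{0} = IV.
C[1]: E(K, AA) = 78; 0E ⊕ 78 = 76.
C[2]: E(K, 76) = C1; 15 ⊕ C1 = D4.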